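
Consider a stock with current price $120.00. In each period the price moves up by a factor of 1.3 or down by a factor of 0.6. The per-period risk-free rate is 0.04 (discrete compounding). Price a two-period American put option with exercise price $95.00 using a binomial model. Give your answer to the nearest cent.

Risk-neutral probability p = (1 + 0.04 − 0.6)/(1.3 − 0.6) = 0.4400/0.7000 = 0.6286
Terminal stock prices: S_uu = 202.8, S_ud = 93.6, S_dd = 43.2
Terminal payoffs (K − S): max(-107.8, 0) = 0, max(1.4, 0) = 1.4, max(51.8, 0) = 51.8
Node u (S = 156): continuation = 1/1.04·[0.6286·0.0000 + 0.3714·1.4000] = 0.5000; exercise value = 0.0000 ≤ continuation, so V_u = 0.5000
Node d (S = 72): continuation = 1/1.04·[0.6286·1.4000 + 0.3714·51.8000] = 19.3462; exercise value = 23.0000 > continuation, so V_d = 23.0000 (exercise)
Node 0 (S = 120): continuation = 1/1.04·[0.6286·0.5000 + 0.3714·23.0000] = 8.5165; exercise value = 0.0000 ≤ continuation, so V_0 = 8.5165

$8.52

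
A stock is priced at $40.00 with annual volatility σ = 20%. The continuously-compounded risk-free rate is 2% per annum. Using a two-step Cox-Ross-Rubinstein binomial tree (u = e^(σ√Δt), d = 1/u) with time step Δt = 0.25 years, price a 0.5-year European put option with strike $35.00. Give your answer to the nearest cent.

CRR parameters: u = e^(σ√Δt) = e^(0.2·√0.25) = 1.1052, d = 1/u = 0.9048
Per-period rate: rΔt = 0.02·0.25 = 0.005, so R = e^0.005 = 1.0050
Risk-neutral probability p = (e^0.005 − 0.9048)/(1.1052 − 0.9048) = 0.1002/0.2003 = 0.5000
Terminal stock prices: S_uu = 48.86, S_ud = 40, S_dd = 32.75
Terminal payoffs (K − S): max(-13.86, 0) = 0, max(-5, 0) = 0, max(2.251, 0) = 2.251
Node u (S = 44.21): V_u = e^(−0.005)·[0.5000·0.0000 + 0.5000·0.0000] = 0.0000
Node d (S = 36.19): V_d = e^(−0.005)·[0.5000·0.0000 + 0.5000·2.2508] = 1.1197
Node 0 (S = 40): V_0 = e^(−0.005)·[0.5000·0.0000 + 0.5000·1.1197] = 0.5570

$0.56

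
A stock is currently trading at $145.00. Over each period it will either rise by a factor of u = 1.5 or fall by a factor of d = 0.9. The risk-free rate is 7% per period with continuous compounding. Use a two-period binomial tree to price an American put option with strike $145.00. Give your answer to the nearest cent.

$12.16

Risk-neutral probability p = (e^0.07 − 0.9)/(1.5 − 0.9) = 0.1725/0.6000 = 0.2875
Terminal stock prices: S_uu = 326.2, S_ud = 195.8, S_dd = 117.5
Terminal payoffs (K − S): max(-181.2, 0) = 0, max(-50.75, 0) = 0, max(27.55, 0) = 27.55
Node u (S = 217.5): continuation = e^(−0.07)·[0.2875·0.0000 + 0.7125·0.0000] = 0.0000; exercise value = 0.0000 ≤ continuation, so V_u = 0.0000
Node d (S = 130.5): continuation = e^(−0.07)·[0.2875·0.0000 + 0.7125·27.5500] = 18.3020; exercise value = 14.5000 ≤ continuation, so V_d = 18.3020
Node 0 (S = 145): continuation = e^(−0.07)·[0.2875·0.0000 + 0.7125·18.3020] = 12.1583; exercise value = 0.0000 ≤ continuation, so V_0 = 12.1583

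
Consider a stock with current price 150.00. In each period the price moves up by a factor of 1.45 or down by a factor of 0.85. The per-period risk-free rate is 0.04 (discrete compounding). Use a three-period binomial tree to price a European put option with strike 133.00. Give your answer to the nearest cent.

11.60

Risk-neutral probability p = (1 + 0.04 − 0.85)/(1.45 − 0.85) = 0.1900/0.6000 = 0.3167
Terminal stock prices: S_uuu = 457.3, S_uud = 268.1, S_udd = 157.1, S_ddd = 92.12
Terminal payoffs (K − S): max(-324.3, 0) = 0, max(-135.1, 0) = 0, max(-24.14, 0) = 0, max(40.88, 0) = 40.88
Node uu (S = 315.4): V_uu = 1/1.04·[0.3167·0.0000 + 0.6833·0.0000] = 0.0000
Node ud (S = 184.9): V_ud = 1/1.04·[0.3167·0.0000 + 0.6833·0.0000] = 0.0000
Node dd (S = 108.4): V_dd = 1/1.04·[0.3167·0.0000 + 0.6833·40.8813] = 26.8611
Node u (S = 217.5): V_u = 1/1.04·[0.3167·0.0000 + 0.6833·0.0000] = 0.0000
Node d (S = 127.5): V_d = 1/1.04·[0.3167·0.0000 + 0.6833·26.8611] = 17.6491
Node 0 (S = 150): V_0 = 1/1.04·[0.3167·0.0000 + 0.6833·17.6491] = 11.5964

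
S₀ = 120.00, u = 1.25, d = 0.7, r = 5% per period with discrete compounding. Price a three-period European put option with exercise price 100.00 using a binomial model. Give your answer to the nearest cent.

Risk-neutral probability p = (1 + 0.05 − 0.7)/(1.25 − 0.7) = 0.3500/0.5500 = 0.6364
Terminal stock prices: S_uuu = 234.4, S_uud = 131.2, S_udd = 73.5, S_ddd = 41.16
Terminal payoffs (K − S): max(-134.4, 0) = 0, max(-31.25, 0) = 0, max(26.5, 0) = 26.5, max(58.84, 0) = 58.84
Node uu (S = 187.5): V_uu = 1/1.05·[0.6364·0.0000 + 0.3636·0.0000] = 0.0000
Node ud (S = 105): V_ud = 1/1.05·[0.6364·0.0000 + 0.3636·26.5000] = 9.1775
Node dd (S = 58.8): V_dd = 1/1.05·[0.6364·26.5000 + 0.3636·58.8400] = 36.4381
Node u (S = 150): V_u = 1/1.05·[0.6364·0.0000 + 0.3636·9.1775] = 3.1784
Node d (S = 84): V_d = 1/1.05·[0.6364·9.1775 + 0.3636·36.4381] = 18.1814
Node 0 (S = 120): V_0 = 1/1.05·[0.6364·3.1784 + 0.3636·18.1814] = 8.2229

8.22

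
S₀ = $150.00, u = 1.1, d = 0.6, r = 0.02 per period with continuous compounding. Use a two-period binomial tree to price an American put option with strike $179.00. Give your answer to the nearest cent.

$29.00

Risk-neutral probability p = (e^0.02 − 0.6)/(1.1 − 0.6) = 0.4202/0.5000 = 0.8404
Terminal stock prices: S_uu = 181.5, S_ud = 99, S_dd = 54
Terminal payoffs (K − S): max(-2.5, 0) = 0, max(80, 0) = 80, max(125, 0) = 125
Node u (S = 165): continuation = e^(−0.02)·[0.8404·0.0000 + 0.1596·80.0000] = 12.5150; exercise value = 14.0000 > continuation, so V_u = 14.0000 (exercise)
Node d (S = 90): continuation = e^(−0.02)·[0.8404·80.0000 + 0.1596·125.0000] = 85.4556; exercise value = 89.0000 > continuation, so V_d = 89.0000 (exercise)
Node 0 (S = 150): continuation = e^(−0.02)·[0.8404·14.0000 + 0.1596·89.0000] = 25.4556; exercise value = 29.0000 > continuation, so V_0 = 29.0000 (exercise)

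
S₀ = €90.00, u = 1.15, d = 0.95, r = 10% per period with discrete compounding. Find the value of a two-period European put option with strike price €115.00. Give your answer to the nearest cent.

Risk-neutral probability p = (1 + 0.1 − 0.95)/(1.15 − 0.95) = 0.1500/0.2000 = 0.7500
Terminal stock prices: S_uu = 119, S_ud = 98.32, S_dd = 81.22
Terminal payoffs (K − S): max(-4.025, 0) = 0, max(16.68, 0) = 16.68, max(33.78, 0) = 33.78
Node u (S = 103.5): V_u = 1/1.1·[0.7500·0.0000 + 0.2500·16.6750] = 3.7898
Node d (S = 85.5): V_d = 1/1.1·[0.7500·16.6750 + 0.2500·33.7750] = 19.0455
Node 0 (S = 90): V_0 = 1/1.1·[0.7500·3.7898 + 0.2500·19.0455] = 6.9124

€6.91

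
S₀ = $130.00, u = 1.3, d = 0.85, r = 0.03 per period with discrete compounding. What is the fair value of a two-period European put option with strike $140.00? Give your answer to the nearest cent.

Risk-neutral probability p = (1 + 0.03 − 0.85)/(1.3 − 0.85) = 0.1800/0.4500 = 0.4000
Terminal stock prices: S_uu = 219.7, S_ud = 143.7, S_dd = 93.92
Terminal payoffs (K − S): max(-79.7, 0) = 0, max(-3.65, 0) = 0, max(46.08, 0) = 46.08
Node u (S = 169): V_u = 1/1.03·[0.4000·0.0000 + 0.6000·0.0000] = 0.0000
Node d (S = 110.5): V_d = 1/1.03·[0.4000·0.0000 + 0.6000·46.0750] = 26.8398
Node 0 (S = 130): V_0 = 1/1.03·[0.4000·0.0000 + 0.6000·26.8398] = 15.6348

$15.63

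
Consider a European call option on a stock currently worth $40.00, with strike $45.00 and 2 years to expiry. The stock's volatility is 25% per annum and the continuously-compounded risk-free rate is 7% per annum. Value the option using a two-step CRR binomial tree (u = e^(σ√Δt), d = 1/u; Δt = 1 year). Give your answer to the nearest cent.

CRR parameters: u = e^(σ√Δt) = e^(0.25·√1) = 1.2840, d = 1/u = 0.7788
Per-period rate: rΔt = 0.07·1 = 0.07, so R = e^0.07 = 1.0725
Risk-neutral probability p = (e^0.07 − 0.7788)/(1.2840 − 0.7788) = 0.2937/0.5052 = 0.5813
Terminal stock prices: S_uu = 65.95, S_ud = 40, S_dd = 24.26
Terminal payoffs (S − K): max(20.95, 0) = 20.95, max(-5, 0) = 0, max(-20.74, 0) = 0
Node u (S = 51.36): V_u = e^(−0.07)·[0.5813·20.9489 + 0.4187·0.0000] = 11.3551
Node d (S = 31.15): V_d = e^(−0.07)·[0.5813·0.0000 + 0.4187·0.0000] = 0.0000
Node 0 (S = 40): V_0 = e^(−0.07)·[0.5813·11.3551 + 0.4187·0.0000] = 6.1549

$6.15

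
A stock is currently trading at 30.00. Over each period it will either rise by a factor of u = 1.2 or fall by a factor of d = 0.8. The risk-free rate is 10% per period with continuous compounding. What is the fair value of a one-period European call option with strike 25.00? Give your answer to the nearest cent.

Risk-neutral probability p = (e^0.1 − 0.8)/(1.2 − 0.8) = 0.3052/0.4000 = 0.7629
Terminal stock prices: S_u = 36, S_d = 24
Terminal payoffs (S − K): max(11, 0) = 11, max(-1, 0) = 0
Node 0 (S = 30): V_0 = e^(−0.1)·[0.7629·11.0000 + 0.2371·0.0000] = 7.5936

7.59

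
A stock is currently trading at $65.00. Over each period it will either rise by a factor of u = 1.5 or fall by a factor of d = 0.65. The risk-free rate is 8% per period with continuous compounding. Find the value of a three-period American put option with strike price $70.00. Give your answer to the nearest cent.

$15.33

Risk-neutral probability p = (e^0.08 − 0.65)/(1.5 − 0.65) = 0.4333/0.8500 = 0.5097
Terminal stock prices: S_uuu = 219.4, S_uud = 95.06, S_udd = 41.19, S_ddd = 17.85
Terminal payoffs (K − S): max(-149.4, 0) = 0, max(-25.06, 0) = 0, max(28.81, 0) = 28.81, max(52.15, 0) = 52.15
Node uu (S = 146.2): continuation = e^(−0.08)·[0.5097·0.0000 + 0.4903·0.0000] = 0.0000; exercise value = 0.0000 ≤ continuation, so V_uu = 0.0000
Node ud (S = 63.38): continuation = e^(−0.08)·[0.5097·0.0000 + 0.4903·28.8062] = 13.0365; exercise value = 6.6250 ≤ continuation, so V_ud = 13.0365
Node dd (S = 27.46): continuation = e^(−0.08)·[0.5097·28.8062 + 0.4903·52.1494] = 37.1556; exercise value = 42.5375 > continuation, so V_dd = 42.5375 (exercise)
Node u (S = 97.5): continuation = e^(−0.08)·[0.5097·0.0000 + 0.4903·13.0365] = 5.8998; exercise value = 0.0000 ≤ continuation, so V_u = 5.8998
Node d (S = 42.25): continuation = e^(−0.08)·[0.5097·13.0365 + 0.4903·42.5375] = 25.3851; exercise value = 27.7500 > continuation, so V_d = 27.7500 (exercise)
Node 0 (S = 65): continuation = e^(−0.08)·[0.5097·5.8998 + 0.4903·27.7500] = 15.3347; exercise value = 5.0000 ≤ continuation, so V_0 = 15.3347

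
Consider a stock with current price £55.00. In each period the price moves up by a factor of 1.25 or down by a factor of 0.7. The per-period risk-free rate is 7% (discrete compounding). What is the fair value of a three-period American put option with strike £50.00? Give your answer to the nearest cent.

£4.48

Risk-neutral probability p = (1 + 0.07 − 0.7)/(1.25 − 0.7) = 0.3700/0.5500 = 0.6727
Terminal stock prices: S_uuu = 107.4, S_uud = 60.16, S_udd = 33.69, S_ddd = 18.86
Terminal payoffs (K − S): max(-57.42, 0) = 0, max(-10.16, 0) = 0, max(16.31, 0) = 16.31, max(31.14, 0) = 31.14
Node uu (S = 85.94): continuation = 1/1.07·[0.6727·0.0000 + 0.3273·0.0000] = 0.0000; exercise value = 0.0000 ≤ continuation, so V_uu = 0.0000
Node ud (S = 48.12): continuation = 1/1.07·[0.6727·0.0000 + 0.3273·16.3125] = 4.9894; exercise value = 1.8750 ≤ continuation, so V_ud = 4.9894
Node dd (S = 26.95): continuation = 1/1.07·[0.6727·16.3125 + 0.3273·31.1350] = 19.7790; exercise value = 23.0500 > continuation, so V_dd = 23.0500 (exercise)
Node u (S = 68.75): continuation = 1/1.07·[0.6727·0.0000 + 0.3273·4.9894] = 1.5261; exercise value = 0.0000 ≤ continuation, so V_u = 1.5261
Node d (S = 38.5): continuation = 1/1.07·[0.6727·4.9894 + 0.3273·23.0500] = 10.1870; exercise value = 11.5000 > continuation, so V_d = 11.5000 (exercise)
Node 0 (S = 55): continuation = 1/1.07·[0.6727·1.5261 + 0.3273·11.5000] = 4.4769; exercise value = 0.0000 ≤ continuation, so V_0 = 4.4769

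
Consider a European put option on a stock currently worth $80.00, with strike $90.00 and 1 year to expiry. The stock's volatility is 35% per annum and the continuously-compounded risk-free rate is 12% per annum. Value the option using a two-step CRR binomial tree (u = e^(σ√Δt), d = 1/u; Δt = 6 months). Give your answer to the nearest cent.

CRR parameters: u = e^(σ√Δt) = e^(0.35·√0.5) = 1.2808, d = 1/u = 0.7808
Per-period rate: rΔt = 0.12·0.5 = 0.06, so R = e^0.06 = 1.0618
Risk-neutral probability p = (e^0.06 − 0.7808)/(1.2808 − 0.7808) = 0.2811/0.5000 = 0.5621
Terminal stock prices: S_uu = 131.2, S_ud = 80, S_dd = 48.77
Terminal payoffs (K − S): max(-41.24, 0) = 0, max(10, 0) = 10, max(41.23, 0) = 41.23
Node u (S = 102.5): V_u = e^(−0.06)·[0.5621·0.0000 + 0.4379·10.0000] = 4.1239
Node d (S = 62.46): V_d = e^(−0.06)·[0.5621·10.0000 + 0.4379·41.2331] = 22.2980
Node 0 (S = 80): V_0 = e^(−0.06)·[0.5621·4.1239 + 0.4379·22.2980] = 11.3787

$11.38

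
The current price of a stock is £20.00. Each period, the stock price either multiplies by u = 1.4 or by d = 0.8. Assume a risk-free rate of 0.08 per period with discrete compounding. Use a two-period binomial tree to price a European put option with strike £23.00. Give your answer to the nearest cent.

Risk-neutral probability p = (1 + 0.08 − 0.8)/(1.4 − 0.8) = 0.2800/0.6000 = 0.4667
Terminal stock prices: S_uu = 39.2, S_ud = 22.4, S_dd = 12.8
Terminal payoffs (K − S): max(-16.2, 0) = 0, max(0.6, 0) = 0.6, max(10.2, 0) = 10.2
Node u (S = 28): V_u = 1/1.08·[0.4667·0.0000 + 0.5333·0.6000] = 0.2963
Node d (S = 16): V_d = 1/1.08·[0.4667·0.6000 + 0.5333·10.2000] = 5.2963
Node 0 (S = 20): V_0 = 1/1.08·[0.4667·0.2963 + 0.5333·5.2963] = 2.7435

£2.74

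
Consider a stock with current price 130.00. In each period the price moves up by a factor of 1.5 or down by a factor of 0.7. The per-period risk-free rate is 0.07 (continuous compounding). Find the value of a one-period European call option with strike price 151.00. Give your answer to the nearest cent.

19.10

Risk-neutral probability p = (e^0.07 − 0.7)/(1.5 − 0.7) = 0.3725/0.8000 = 0.4656
Terminal stock prices: S_u = 195, S_d = 91
Terminal payoffs (S − K): max(44, 0) = 44, max(-60, 0) = 0
Node 0 (S = 130): V_0 = e^(−0.07)·[0.4656·44.0000 + 0.5344·0.0000] = 19.1028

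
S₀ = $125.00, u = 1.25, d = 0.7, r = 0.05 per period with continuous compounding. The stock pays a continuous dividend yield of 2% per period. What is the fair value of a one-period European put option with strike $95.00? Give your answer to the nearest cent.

Per-period risk-free factor R = e^0.05 = 1.0513; dividend-adjusted growth = e^(0.05−0.02) = 1.0305.
Risk-neutral probability p = (1.0305 − 0.7)/(1.25 − 0.7) = 0.3305/0.5500 = 0.6008
Terminal stock prices: S_u = 156.2, S_d = 87.5
Terminal payoffs (K − S): max(-61.25, 0) = 0, max(7.5, 0) = 7.5
Node 0 (S = 125): V_0 = e^(−0.05)·[0.6008·0.0000 + 0.3992·7.5000] = 2.8478

$2.85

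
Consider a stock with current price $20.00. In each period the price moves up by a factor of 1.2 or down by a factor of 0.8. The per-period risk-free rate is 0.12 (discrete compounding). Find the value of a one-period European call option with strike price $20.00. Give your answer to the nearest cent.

Risk-neutral probability p = (1 + 0.12 − 0.8)/(1.2 − 0.8) = 0.3200/0.4000 = 0.8000
Terminal stock prices: S_u = 24, S_d = 16
Terminal payoffs (S − K): max(4, 0) = 4, max(-4, 0) = 0
Node 0 (S = 20): V_0 = 1/1.12·[0.8000·4.0000 + 0.2000·0.0000] = 2.8571

$2.86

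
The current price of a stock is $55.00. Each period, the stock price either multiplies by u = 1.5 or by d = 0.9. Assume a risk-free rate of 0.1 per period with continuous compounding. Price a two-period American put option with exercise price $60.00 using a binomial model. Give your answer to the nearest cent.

Risk-neutral probability p = (e^0.1 − 0.9)/(1.5 − 0.9) = 0.2052/0.6000 = 0.3420
Terminal stock prices: S_uu = 123.8, S_ud = 74.25, S_dd = 44.55
Terminal payoffs (K − S): max(-63.75, 0) = 0, max(-14.25, 0) = 0, max(15.45, 0) = 15.45
Node u (S = 82.5): continuation = e^(−0.1)·[0.3420·0.0000 + 0.6580·0.0000] = 0.0000; exercise value = 0.0000 ≤ continuation, so V_u = 0.0000
Node d (S = 49.5): continuation = e^(−0.1)·[0.3420·0.0000 + 0.6580·15.4500] = 9.1993; exercise value = 10.5000 > continuation, so V_d = 10.5000 (exercise)
Node 0 (S = 55): continuation = e^(−0.1)·[0.3420·0.0000 + 0.6580·10.5000] = 6.2520; exercise value = 5.0000 ≤ continuation, so V_0 = 6.2520

$6.25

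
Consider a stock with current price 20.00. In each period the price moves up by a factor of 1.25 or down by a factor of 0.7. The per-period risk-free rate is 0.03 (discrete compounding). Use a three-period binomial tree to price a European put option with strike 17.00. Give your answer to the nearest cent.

1.85

Risk-neutral probability p = (1 + 0.03 − 0.7)/(1.25 − 0.7) = 0.3300/0.5500 = 0.6000
Terminal stock prices: S_uuu = 39.06, S_uud = 21.88, S_udd = 12.25, S_ddd = 6.86
Terminal payoffs (K − S): max(-22.06, 0) = 0, max(-4.875, 0) = 0, max(4.75, 0) = 4.75, max(10.14, 0) = 10.14
Node uu (S = 31.25): V_uu = 1/1.03·[0.6000·0.0000 + 0.4000·0.0000] = 0.0000
Node ud (S = 17.5): V_ud = 1/1.03·[0.6000·0.0000 + 0.4000·4.7500] = 1.8447
Node dd (S = 9.8): V_dd = 1/1.03·[0.6000·4.7500 + 0.4000·10.1400] = 6.7049
Node u (S = 25): V_u = 1/1.03·[0.6000·0.0000 + 0.4000·1.8447] = 0.7164
Node d (S = 14): V_d = 1/1.03·[0.6000·1.8447 + 0.4000·6.7049] = 3.6784
Node 0 (S = 20): V_0 = 1/1.03·[0.6000·0.7164 + 0.4000·3.6784] = 1.8458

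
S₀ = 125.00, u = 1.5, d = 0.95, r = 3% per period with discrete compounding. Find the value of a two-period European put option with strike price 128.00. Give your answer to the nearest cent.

10.45

Risk-neutral probability p = (1 + 0.03 − 0.95)/(1.5 − 0.95) = 0.0800/0.5500 = 0.1455
Terminal stock prices: S_uu = 281.2, S_ud = 178.1, S_dd = 112.8
Terminal payoffs (K − S): max(-153.2, 0) = 0, max(-50.12, 0) = 0, max(15.19, 0) = 15.19
Node u (S = 187.5): V_u = 1/1.03·[0.1455·0.0000 + 0.8545·0.0000] = 0.0000
Node d (S = 118.8): V_d = 1/1.03·[0.1455·0.0000 + 0.8545·15.1875] = 12.6004
Node 0 (S = 125): V_0 = 1/1.03·[0.1455·0.0000 + 0.8545·12.6004] = 10.4540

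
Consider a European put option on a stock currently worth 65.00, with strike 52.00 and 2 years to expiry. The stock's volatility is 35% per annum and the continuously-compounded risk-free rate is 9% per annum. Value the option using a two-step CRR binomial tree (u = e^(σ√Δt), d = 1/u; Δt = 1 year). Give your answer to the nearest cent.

CRR parameters: u = e^(σ√Δt) = e^(0.35·√1) = 1.4191, d = 1/u = 0.7047
Per-period rate: rΔt = 0.09·1 = 0.09, so R = e^0.09 = 1.0942
Risk-neutral probability p = (e^0.09 − 0.7047)/(1.4191 − 0.7047) = 0.3895/0.7144 = 0.5452
Terminal stock prices: S_uu = 130.9, S_ud = 65, S_dd = 32.28
Terminal payoffs (K − S): max(-78.89, 0) = 0, max(-13, 0) = 0, max(19.72, 0) = 19.72
Node u (S = 92.24): V_u = e^(−0.09)·[0.5452·0.0000 + 0.4548·0.0000] = 0.0000
Node d (S = 45.8): V_d = e^(−0.09)·[0.5452·0.0000 + 0.4548·19.7220] = 8.1974
Node 0 (S = 65): V_0 = e^(−0.09)·[0.5452·0.0000 + 0.4548·8.1974] = 3.4072

3.41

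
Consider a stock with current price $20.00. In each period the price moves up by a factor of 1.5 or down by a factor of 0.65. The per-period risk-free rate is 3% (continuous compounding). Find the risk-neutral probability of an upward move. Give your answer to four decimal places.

p = 0.4476

Risk-neutral probability p = (e^0.03 − 0.65)/(1.5 − 0.65) = 0.3805/0.8500 = 0.4476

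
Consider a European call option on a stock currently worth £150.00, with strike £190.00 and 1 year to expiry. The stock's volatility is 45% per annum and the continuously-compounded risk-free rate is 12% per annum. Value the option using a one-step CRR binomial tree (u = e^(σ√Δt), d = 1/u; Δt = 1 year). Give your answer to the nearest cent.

£21.12

CRR parameters: u = e^(σ√Δt) = e^(0.45·√1) = 1.5683, d = 1/u = 0.6376
Per-period rate: rΔt = 0.12·1 = 0.12, so R = e^0.12 = 1.1275
Risk-neutral probability p = (e^0.12 − 0.6376)/(1.5683 − 0.6376) = 0.4899/0.9307 = 0.5264
Terminal stock prices: S_u = 235.2, S_d = 95.64
Terminal payoffs (S − K): max(45.25, 0) = 45.25, max(-94.36, 0) = 0
Node 0 (S = 150): V_0 = e^(−0.12)·[0.5264·45.2468 + 0.4736·0.0000] = 21.1227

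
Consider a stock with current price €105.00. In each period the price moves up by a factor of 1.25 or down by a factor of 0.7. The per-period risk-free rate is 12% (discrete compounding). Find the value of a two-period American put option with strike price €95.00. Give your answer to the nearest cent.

Risk-neutral probability p = (1 + 0.12 − 0.7)/(1.25 − 0.7) = 0.4200/0.5500 = 0.7636
Terminal stock prices: S_uu = 164.1, S_ud = 91.88, S_dd = 51.45
Terminal payoffs (K − S): max(-69.06, 0) = 0, max(3.125, 0) = 3.125, max(43.55, 0) = 43.55
Node u (S = 131.2): continuation = 1/1.12·[0.7636·0.0000 + 0.2364·3.1250] = 0.6595; exercise value = 0.0000 ≤ continuation, so V_u = 0.6595
Node d (S = 73.5): continuation = 1/1.12·[0.7636·3.1250 + 0.2364·43.5500] = 11.3214; exercise value = 21.5000 > continuation, so V_d = 21.5000 (exercise)
Node 0 (S = 105): continuation = 1/1.12·[0.7636·0.6595 + 0.2364·21.5000] = 4.9870; exercise value = 0.0000 ≤ continuation, so V_0 = 4.9870

€4.99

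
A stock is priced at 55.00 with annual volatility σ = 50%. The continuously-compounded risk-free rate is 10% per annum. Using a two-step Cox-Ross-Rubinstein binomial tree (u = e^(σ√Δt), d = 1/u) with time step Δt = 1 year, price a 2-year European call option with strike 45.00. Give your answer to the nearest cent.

23.67

CRR parameters: u = e^(σ√Δt) = e^(0.5·√1) = 1.6487, d = 1/u = 0.6065
Per-period rate: rΔt = 0.1·1 = 0.1, so R = e^0.1 = 1.1052
Risk-neutral probability p = (e^0.1 − 0.6065)/(1.6487 − 0.6065) = 0.4986/1.0422 = 0.4785
Terminal stock prices: S_uu = 149.5, S_ud = 55, S_dd = 20.23
Terminal payoffs (S − K): max(104.5, 0) = 104.5, max(10, 0) = 10, max(-24.77, 0) = 0
Node u (S = 90.68): V_u = e^(−0.1)·[0.4785·104.5055 + 0.5215·10.0000] = 49.9620
Node d (S = 33.36): V_d = e^(−0.1)·[0.4785·10.0000 + 0.5215·0.0000] = 4.3292
Node 0 (S = 55): V_0 = e^(−0.1)·[0.4785·49.9620 + 0.5215·4.3292] = 23.6727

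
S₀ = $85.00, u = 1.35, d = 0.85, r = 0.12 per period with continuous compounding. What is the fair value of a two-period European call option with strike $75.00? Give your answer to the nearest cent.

Risk-neutral probability p = (e^0.12 − 0.85)/(1.35 − 0.85) = 0.2775/0.5000 = 0.5550
Terminal stock prices: S_uu = 154.9, S_ud = 97.54, S_dd = 61.41
Terminal payoffs (S − K): max(79.91, 0) = 79.91, max(22.54, 0) = 22.54, max(-13.59, 0) = 0
Node u (S = 114.8): V_u = e^(−0.12)·[0.5550·79.9125 + 0.4450·22.5375] = 48.2310
Node d (S = 72.25): V_d = e^(−0.12)·[0.5550·22.5375 + 0.4450·0.0000] = 11.0938
Node 0 (S = 85): V_0 = e^(−0.12)·[0.5550·48.2310 + 0.4450·11.0938] = 28.1195

$28.12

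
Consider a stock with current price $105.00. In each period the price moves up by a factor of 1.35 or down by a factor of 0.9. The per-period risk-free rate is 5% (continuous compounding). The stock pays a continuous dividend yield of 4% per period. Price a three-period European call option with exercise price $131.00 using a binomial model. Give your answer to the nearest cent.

$6.41

Per-period risk-free factor R = e^0.05 = 1.0513; dividend-adjusted growth = e^(0.05−0.04) = 1.0101.
Risk-neutral probability p = (1.0101 − 0.9)/(1.35 − 0.9) = 0.1101/0.4500 = 0.2446
Terminal stock prices: S_uuu = 258.3, S_uud = 172.2, S_udd = 114.8, S_ddd = 76.55
Terminal payoffs (S − K): max(127.3, 0) = 127.3, max(41.23, 0) = 41.23, max(-16.18, 0) = 0, max(-54.45, 0) = 0
Node uu (S = 191.4): V_uu = e^(−0.05)·[0.2446·127.3394 + 0.7554·41.2263] = 59.2480
Node ud (S = 127.6): V_ud = e^(−0.05)·[0.2446·41.2263 + 0.7554·0.0000] = 9.5904
Node dd (S = 85.05): V_dd = e^(−0.05)·[0.2446·0.0000 + 0.7554·0.0000] = 0.0000
Node u (S = 141.8): V_u = e^(−0.05)·[0.2446·59.2480 + 0.7554·9.5904] = 20.6745
Node d (S = 94.5): V_d = e^(−0.05)·[0.2446·9.5904 + 0.7554·0.0000] = 2.2310
Node 0 (S = 105): V_0 = e^(−0.05)·[0.2446·20.6745 + 0.7554·2.2310] = 6.4127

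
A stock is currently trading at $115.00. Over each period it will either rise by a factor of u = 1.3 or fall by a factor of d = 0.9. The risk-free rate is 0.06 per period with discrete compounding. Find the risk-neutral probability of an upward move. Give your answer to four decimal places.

p = 0.4000

Risk-neutral probability p = (1 + 0.06 − 0.9)/(1.3 − 0.9) = 0.1600/0.4000 = 0.4000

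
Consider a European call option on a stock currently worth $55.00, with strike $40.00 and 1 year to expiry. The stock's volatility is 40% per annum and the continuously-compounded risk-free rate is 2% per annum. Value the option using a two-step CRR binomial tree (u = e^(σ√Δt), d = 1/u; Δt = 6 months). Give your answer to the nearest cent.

$18.42

CRR parameters: u = e^(σ√Δt) = e^(0.4·√0.5) = 1.3269, d = 1/u = 0.7536
Per-period rate: rΔt = 0.02·0.5 = 0.01, so R = e^0.01 = 1.0101
Risk-neutral probability p = (e^0.01 − 0.7536)/(1.3269 − 0.7536) = 0.2564/0.5733 = 0.4473
Terminal stock prices: S_uu = 96.84, S_ud = 55, S_dd = 31.24
Terminal payoffs (S − K): max(56.84, 0) = 56.84, max(15, 0) = 15, max(-8.762, 0) = 0
Node u (S = 72.98): V_u = e^(−0.01)·[0.4473·56.8360 + 0.5527·15.0000] = 33.3773
Node d (S = 41.45): V_d = e^(−0.01)·[0.4473·15.0000 + 0.5527·0.0000] = 6.6426
Node 0 (S = 55): V_0 = e^(−0.01)·[0.4473·33.3773 + 0.5527·6.6426] = 18.4156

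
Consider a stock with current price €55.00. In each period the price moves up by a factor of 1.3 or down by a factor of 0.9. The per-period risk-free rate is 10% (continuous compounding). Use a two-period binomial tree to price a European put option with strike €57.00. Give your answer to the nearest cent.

Risk-neutral probability p = (e^0.1 − 0.9)/(1.3 − 0.9) = 0.2052/0.4000 = 0.5129
Terminal stock prices: S_uu = 92.95, S_ud = 64.35, S_dd = 44.55
Terminal payoffs (K − S): max(-35.95, 0) = 0, max(-7.35, 0) = 0, max(12.45, 0) = 12.45
Node u (S = 71.5): V_u = e^(−0.1)·[0.5129·0.0000 + 0.4871·0.0000] = 0.0000
Node d (S = 49.5): V_d = e^(−0.1)·[0.5129·0.0000 + 0.4871·12.4500] = 5.4870
Node 0 (S = 55): V_0 = e^(−0.1)·[0.5129·0.0000 + 0.4871·5.4870] = 2.4182

€2.42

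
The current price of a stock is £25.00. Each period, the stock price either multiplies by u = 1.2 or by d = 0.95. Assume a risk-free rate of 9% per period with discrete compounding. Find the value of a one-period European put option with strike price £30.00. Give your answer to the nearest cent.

£2.52

Risk-neutral probability p = (1 + 0.09 − 0.95)/(1.2 − 0.95) = 0.1400/0.2500 = 0.5600
Terminal stock prices: S_u = 30, S_d = 23.75
Terminal payoffs (K − S): max(0, 0) = 0, max(6.25, 0) = 6.25
Node 0 (S = 25): V_0 = 1/1.09·[0.5600·0.0000 + 0.4400·6.2500] = 2.5229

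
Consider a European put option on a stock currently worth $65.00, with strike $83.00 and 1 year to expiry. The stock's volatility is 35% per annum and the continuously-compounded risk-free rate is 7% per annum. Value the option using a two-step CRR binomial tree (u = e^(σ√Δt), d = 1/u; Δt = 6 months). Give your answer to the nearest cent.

CRR parameters: u = e^(σ√Δt) = e^(0.35·√0.5) = 1.2808, d = 1/u = 0.7808
Per-period rate: rΔt = 0.07·0.5 = 0.035, so R = e^0.035 = 1.0356
Risk-neutral probability p = (e^0.035 − 0.7808)/(1.2808 − 0.7808) = 0.2549/0.5000 = 0.5097
Terminal stock prices: S_uu = 106.6, S_ud = 65, S_dd = 39.62
Terminal payoffs (K − S): max(-23.63, 0) = 0, max(18, 0) = 18, max(43.38, 0) = 43.38
Node u (S = 83.25): V_u = e^(−0.035)·[0.5097·0.0000 + 0.4903·18.0000] = 8.5223
Node d (S = 50.75): V_d = e^(−0.035)·[0.5097·18.0000 + 0.4903·43.3769] = 29.3958
Node 0 (S = 65): V_0 = e^(−0.035)·[0.5097·8.5223 + 0.4903·29.3958] = 18.1120

$18.11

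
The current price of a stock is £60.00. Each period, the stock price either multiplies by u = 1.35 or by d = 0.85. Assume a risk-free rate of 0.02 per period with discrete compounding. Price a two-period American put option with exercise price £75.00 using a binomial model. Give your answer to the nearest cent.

Risk-neutral probability p = (1 + 0.02 − 0.85)/(1.35 − 0.85) = 0.1700/0.5000 = 0.3400
Terminal stock prices: S_uu = 109.4, S_ud = 68.85, S_dd = 43.35
Terminal payoffs (K − S): max(-34.35, 0) = 0, max(6.15, 0) = 6.15, max(31.65, 0) = 31.65
Node u (S = 81): continuation = 1/1.02·[0.3400·0.0000 + 0.6600·6.1500] = 3.9794; exercise value = 0.0000 ≤ continuation, so V_u = 3.9794
Node d (S = 51): continuation = 1/1.02·[0.3400·6.1500 + 0.6600·31.6500] = 22.5294; exercise value = 24.0000 > continuation, so V_d = 24.0000 (exercise)
Node 0 (S = 60): continuation = 1/1.02·[0.3400·3.9794 + 0.6600·24.0000] = 16.8559; exercise value = 15.0000 ≤ continuation, so V_0 = 16.8559

£16.86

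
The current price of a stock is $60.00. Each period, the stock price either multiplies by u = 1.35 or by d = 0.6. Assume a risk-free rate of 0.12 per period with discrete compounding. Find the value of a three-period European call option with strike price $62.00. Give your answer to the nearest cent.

Risk-neutral probability p = (1 + 0.12 − 0.6)/(1.35 − 0.6) = 0.5200/0.7500 = 0.6933
Terminal stock prices: S_uuu = 147.6, S_uud = 65.61, S_udd = 29.16, S_ddd = 12.96
Terminal payoffs (S − K): max(85.62, 0) = 85.62, max(3.61, 0) = 3.61, max(-32.84, 0) = 0, max(-49.04, 0) = 0
Node uu (S = 109.4): V_uu = 1/1.12·[0.6933·85.6225 + 0.3067·3.6100] = 53.9929
Node ud (S = 48.6): V_ud = 1/1.12·[0.6933·3.6100 + 0.3067·0.0000] = 2.2348
Node dd (S = 21.6): V_dd = 1/1.12·[0.6933·0.0000 + 0.3067·0.0000] = 0.0000
Node u (S = 81): V_u = 1/1.12·[0.6933·53.9929 + 0.3067·2.2348] = 34.0360
Node d (S = 36): V_d = 1/1.12·[0.6933·2.2348 + 0.3067·0.0000] = 1.3834
Node 0 (S = 60): V_0 = 1/1.12·[0.6933·34.0360 + 0.3067·1.3834] = 21.4487

$21.45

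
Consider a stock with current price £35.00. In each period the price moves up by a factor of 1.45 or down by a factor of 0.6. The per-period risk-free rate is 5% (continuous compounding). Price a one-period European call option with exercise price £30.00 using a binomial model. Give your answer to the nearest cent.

Risk-neutral probability p = (e^0.05 − 0.6)/(1.45 − 0.6) = 0.4513/0.8500 = 0.5309
Terminal stock prices: S_u = 50.75, S_d = 21
Terminal payoffs (S − K): max(20.75, 0) = 20.75, max(-9, 0) = 0
Node 0 (S = 35): V_0 = e^(−0.05)·[0.5309·20.7500 + 0.4691·0.0000] = 10.4791

£10.48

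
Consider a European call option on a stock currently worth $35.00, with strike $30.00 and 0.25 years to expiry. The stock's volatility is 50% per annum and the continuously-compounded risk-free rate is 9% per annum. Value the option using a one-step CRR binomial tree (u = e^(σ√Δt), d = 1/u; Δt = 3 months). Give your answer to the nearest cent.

CRR parameters: u = e^(σ√Δt) = e^(0.5·√0.25) = 1.2840, d = 1/u = 0.7788
Per-period rate: rΔt = 0.09·0.25 = 0.0225, so R = e^0.0225 = 1.0228
Risk-neutral probability p = (e^0.0225 − 0.7788)/(1.2840 − 0.7788) = 0.2440/0.5052 = 0.4829
Terminal stock prices: S_u = 44.94, S_d = 27.26
Terminal payoffs (S − K): max(14.94, 0) = 14.94, max(-2.742, 0) = 0
Node 0 (S = 35): V_0 = e^(−0.0225)·[0.4829·14.9409 + 0.5171·0.0000] = 7.0539

$7.05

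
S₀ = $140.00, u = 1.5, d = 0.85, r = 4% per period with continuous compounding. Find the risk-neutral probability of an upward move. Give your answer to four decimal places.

p = 0.2936

Risk-neutral probability p = (e^0.04 − 0.85)/(1.5 − 0.85) = 0.1908/0.6500 = 0.2936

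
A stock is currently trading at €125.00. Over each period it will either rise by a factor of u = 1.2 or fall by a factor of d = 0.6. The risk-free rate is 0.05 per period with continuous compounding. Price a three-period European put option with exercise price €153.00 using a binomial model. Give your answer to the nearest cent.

Risk-neutral probability p = (e^0.05 − 0.6)/(1.2 − 0.6) = 0.4513/0.6000 = 0.7521
Terminal stock prices: S_uuu = 216, S_uud = 108, S_udd = 54, S_ddd = 27
Terminal payoffs (K − S): max(-63, 0) = 0, max(45, 0) = 45, max(99, 0) = 99, max(126, 0) = 126
Node uu (S = 180): V_uu = e^(−0.05)·[0.7521·0.0000 + 0.2479·45.0000] = 10.6106
Node ud (S = 90): V_ud = e^(−0.05)·[0.7521·45.0000 + 0.2479·99.0000] = 55.5381
Node dd (S = 45): V_dd = e^(−0.05)·[0.7521·99.0000 + 0.2479·126.0000] = 100.5381
Node u (S = 150): V_u = e^(−0.05)·[0.7521·10.6106 + 0.2479·55.5381] = 20.6867
Node d (S = 75): V_d = e^(−0.05)·[0.7521·55.5381 + 0.2479·100.5381] = 63.4401
Node 0 (S = 125): V_0 = e^(−0.05)·[0.7521·20.6867 + 0.2479·63.4401] = 29.7587

€29.76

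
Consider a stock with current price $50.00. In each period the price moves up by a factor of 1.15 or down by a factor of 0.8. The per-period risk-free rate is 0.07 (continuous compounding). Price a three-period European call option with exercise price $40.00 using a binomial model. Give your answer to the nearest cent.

$18.00

Risk-neutral probability p = (e^0.07 − 0.8)/(1.15 − 0.8) = 0.2725/0.3500 = 0.7786
Terminal stock prices: S_uuu = 76.04, S_uud = 52.9, S_udd = 36.8, S_ddd = 25.6
Terminal payoffs (S − K): max(36.04, 0) = 36.04, max(12.9, 0) = 12.9, max(-3.2, 0) = 0, max(-14.4, 0) = 0
Node uu (S = 66.12): V_uu = e^(−0.07)·[0.7786·36.0437 + 0.2214·12.9000] = 28.8292
Node ud (S = 46): V_ud = e^(−0.07)·[0.7786·12.9000 + 0.2214·0.0000] = 9.3648
Node dd (S = 32): V_dd = e^(−0.07)·[0.7786·0.0000 + 0.2214·0.0000] = 0.0000
Node u (S = 57.5): V_u = e^(−0.07)·[0.7786·28.8292 + 0.2214·9.3648] = 22.8620
Node d (S = 40): V_d = e^(−0.07)·[0.7786·9.3648 + 0.2214·0.0000] = 6.7985
Node 0 (S = 50): V_0 = e^(−0.07)·[0.7786·22.8620 + 0.2214·6.7985] = 18.0003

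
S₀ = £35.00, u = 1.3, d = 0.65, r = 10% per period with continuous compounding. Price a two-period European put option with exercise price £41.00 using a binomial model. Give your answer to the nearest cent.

Risk-neutral probability p = (e^0.1 − 0.65)/(1.3 − 0.65) = 0.4552/0.6500 = 0.7003
Terminal stock prices: S_uu = 59.15, S_ud = 29.57, S_dd = 14.79
Terminal payoffs (K − S): max(-18.15, 0) = 0, max(11.43, 0) = 11.43, max(26.21, 0) = 26.21
Node u (S = 45.5): V_u = e^(−0.1)·[0.7003·0.0000 + 0.2997·11.4250] = 3.0986
Node d (S = 22.75): V_d = e^(−0.1)·[0.7003·11.4250 + 0.2997·26.2125] = 14.3483
Node 0 (S = 35): V_0 = e^(−0.1)·[0.7003·3.0986 + 0.2997·14.3483] = 5.8548

£5.85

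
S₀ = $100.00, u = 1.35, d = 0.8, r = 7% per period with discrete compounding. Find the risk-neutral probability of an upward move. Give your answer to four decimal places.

Risk-neutral probability p = (1 + 0.07 − 0.8)/(1.35 − 0.8) = 0.2700/0.5500 = 0.4909

p = 0.4909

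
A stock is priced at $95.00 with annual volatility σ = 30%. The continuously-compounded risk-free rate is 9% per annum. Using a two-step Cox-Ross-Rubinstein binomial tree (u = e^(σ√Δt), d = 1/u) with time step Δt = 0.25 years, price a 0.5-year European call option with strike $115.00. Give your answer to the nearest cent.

$3.66

CRR parameters: u = e^(σ√Δt) = e^(0.3·√0.25) = 1.1618, d = 1/u = 0.8607
Per-period rate: rΔt = 0.09·0.25 = 0.0225, so R = e^0.0225 = 1.0228
Risk-neutral probability p = (e^0.0225 − 0.8607)/(1.1618 − 0.8607) = 0.1620/0.3011 = 0.5381
Terminal stock prices: S_uu = 128.2, S_ud = 95, S_dd = 70.38
Terminal payoffs (S − K): max(13.24, 0) = 13.24, max(-20, 0) = 0, max(-44.62, 0) = 0
Node u (S = 110.4): V_u = e^(−0.0225)·[0.5381·13.2366 + 0.4619·0.0000] = 6.9646
Node d (S = 81.77): V_d = e^(−0.0225)·[0.5381·0.0000 + 0.4619·0.0000] = 0.0000
Node 0 (S = 95): V_0 = e^(−0.0225)·[0.5381·6.9646 + 0.4619·0.0000] = 3.6645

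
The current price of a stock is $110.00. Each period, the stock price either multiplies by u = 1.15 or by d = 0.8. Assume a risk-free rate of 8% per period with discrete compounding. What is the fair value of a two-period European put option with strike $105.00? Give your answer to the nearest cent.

Risk-neutral probability p = (1 + 0.08 − 0.8)/(1.15 − 0.8) = 0.2800/0.3500 = 0.8000
Terminal stock prices: S_uu = 145.5, S_ud = 101.2, S_dd = 70.4
Terminal payoffs (K − S): max(-40.47, 0) = 0, max(3.8, 0) = 3.8, max(34.6, 0) = 34.6
Node u (S = 126.5): V_u = 1/1.08·[0.8000·0.0000 + 0.2000·3.8000] = 0.7037
Node d (S = 88): V_d = 1/1.08·[0.8000·3.8000 + 0.2000·34.6000] = 9.2222
Node 0 (S = 110): V_0 = 1/1.08·[0.8000·0.7037 + 0.2000·9.2222] = 2.2291

$2.23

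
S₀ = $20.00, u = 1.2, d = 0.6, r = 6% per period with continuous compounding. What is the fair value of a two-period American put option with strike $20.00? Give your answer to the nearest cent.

$2.62

Risk-neutral probability p = (e^0.06 − 0.6)/(1.2 − 0.6) = 0.4618/0.6000 = 0.7697
Terminal stock prices: S_uu = 28.8, S_ud = 14.4, S_dd = 7.2
Terminal payoffs (K − S): max(-8.8, 0) = 0, max(5.6, 0) = 5.6, max(12.8, 0) = 12.8
Node u (S = 24): continuation = e^(−0.06)·[0.7697·0.0000 + 0.2303·5.6000] = 1.2144; exercise value = 0.0000 ≤ continuation, so V_u = 1.2144
Node d (S = 12): continuation = e^(−0.06)·[0.7697·5.6000 + 0.2303·12.8000] = 6.8353; exercise value = 8.0000 > continuation, so V_d = 8.0000 (exercise)
Node 0 (S = 20): continuation = e^(−0.06)·[0.7697·1.2144 + 0.2303·8.0000] = 2.6152; exercise value = 0.0000 ≤ continuation, so V_0 = 2.6152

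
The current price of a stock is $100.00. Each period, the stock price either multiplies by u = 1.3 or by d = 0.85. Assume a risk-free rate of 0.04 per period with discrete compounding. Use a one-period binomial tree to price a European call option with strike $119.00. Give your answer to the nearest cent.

$4.47

Risk-neutral probability p = (1 + 0.04 − 0.85)/(1.3 − 0.85) = 0.1900/0.4500 = 0.4222
Terminal stock prices: S_u = 130, S_d = 85
Terminal payoffs (S − K): max(11, 0) = 11, max(-34, 0) = 0
Node 0 (S = 100): V_0 = 1/1.04·[0.4222·11.0000 + 0.5778·0.0000] = 4.4658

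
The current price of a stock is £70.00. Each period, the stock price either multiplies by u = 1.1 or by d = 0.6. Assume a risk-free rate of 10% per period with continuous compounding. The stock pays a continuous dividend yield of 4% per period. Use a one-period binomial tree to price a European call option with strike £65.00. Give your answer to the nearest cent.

£10.03

Per-period risk-free factor R = e^0.1 = 1.1052; dividend-adjusted growth = e^(0.1−0.04) = 1.0618.
Risk-neutral probability p = (1.0618 − 0.6)/(1.1 − 0.6) = 0.4618/0.5000 = 0.9237
Terminal stock prices: S_u = 77, S_d = 42
Terminal payoffs (S − K): max(12, 0) = 12, max(-23, 0) = 0
Node 0 (S = 70): V_0 = e^(−0.1)·[0.9237·12.0000 + 0.0763·0.0000] = 10.0293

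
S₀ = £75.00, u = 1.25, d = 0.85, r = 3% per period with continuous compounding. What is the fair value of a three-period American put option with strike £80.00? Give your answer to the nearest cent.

£10.37

Risk-neutral probability p = (e^0.03 − 0.85)/(1.25 − 0.85) = 0.1805/0.4000 = 0.4511
Terminal stock prices: S_uuu = 146.5, S_uud = 99.61, S_udd = 67.73, S_ddd = 46.06
Terminal payoffs (K − S): max(-66.48, 0) = 0, max(-19.61, 0) = 0, max(12.27, 0) = 12.27, max(33.94, 0) = 33.94
Node uu (S = 117.2): continuation = e^(−0.03)·[0.4511·0.0000 + 0.5489·0.0000] = 0.0000; exercise value = 0.0000 ≤ continuation, so V_uu = 0.0000
Node ud (S = 79.69): continuation = e^(−0.03)·[0.4511·0.0000 + 0.5489·12.2656] = 6.5332; exercise value = 0.3125 ≤ continuation, so V_ud = 6.5332
Node dd (S = 54.19): continuation = e^(−0.03)·[0.4511·12.2656 + 0.5489·33.9406] = 23.4481; exercise value = 25.8125 > continuation, so V_dd = 25.8125 (exercise)
Node u (S = 93.75): continuation = e^(−0.03)·[0.4511·0.0000 + 0.5489·6.5332] = 3.4799; exercise value = 0.0000 ≤ continuation, so V_u = 3.4799
Node d (S = 63.75): continuation = e^(−0.03)·[0.4511·6.5332 + 0.5489·25.8125] = 16.6091; exercise value = 16.2500 ≤ continuation, so V_d = 16.6091
Node 0 (S = 75): continuation = e^(−0.03)·[0.4511·3.4799 + 0.5489·16.6091] = 10.3702; exercise value = 5.0000 ≤ continuation, so V_0 = 10.3702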